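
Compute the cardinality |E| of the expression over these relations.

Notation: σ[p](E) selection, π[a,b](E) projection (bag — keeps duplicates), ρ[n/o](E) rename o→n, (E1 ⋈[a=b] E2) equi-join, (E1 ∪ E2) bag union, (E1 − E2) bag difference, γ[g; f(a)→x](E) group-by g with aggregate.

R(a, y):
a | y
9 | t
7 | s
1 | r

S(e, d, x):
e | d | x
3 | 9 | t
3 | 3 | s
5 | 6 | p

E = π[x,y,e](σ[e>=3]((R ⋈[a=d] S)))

Per-node cardinality:
  R → 3
  S → 3
  (R ⋈[a=d] S) → 1
  σ[e>=3]((R ⋈[a=d] S)) → 1
  π[x,y,e](σ[e>=3]((R ⋈[a=d] S))) → 1

|E| = 1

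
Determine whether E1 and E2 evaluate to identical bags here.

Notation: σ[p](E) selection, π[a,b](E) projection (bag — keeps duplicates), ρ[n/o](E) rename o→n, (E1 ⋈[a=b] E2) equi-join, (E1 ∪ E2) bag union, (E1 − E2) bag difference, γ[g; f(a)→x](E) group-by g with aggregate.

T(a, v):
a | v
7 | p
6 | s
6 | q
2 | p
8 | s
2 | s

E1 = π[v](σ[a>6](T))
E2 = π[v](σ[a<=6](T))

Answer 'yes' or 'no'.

E1 per-node cardinality:
  T → 6
  σ[a>6](T) → 2
  π[v](σ[a>6](T)) → 2
E2 per-node cardinality:
  T → 6
  σ[a<=6](T) → 4
  π[v](σ[a<=6](T)) → 4

E1 result:
v
p
s
E2 result:
v
p
q
s
s
Witness: ('s',) appears 1× in E1 but 2× in E2.

no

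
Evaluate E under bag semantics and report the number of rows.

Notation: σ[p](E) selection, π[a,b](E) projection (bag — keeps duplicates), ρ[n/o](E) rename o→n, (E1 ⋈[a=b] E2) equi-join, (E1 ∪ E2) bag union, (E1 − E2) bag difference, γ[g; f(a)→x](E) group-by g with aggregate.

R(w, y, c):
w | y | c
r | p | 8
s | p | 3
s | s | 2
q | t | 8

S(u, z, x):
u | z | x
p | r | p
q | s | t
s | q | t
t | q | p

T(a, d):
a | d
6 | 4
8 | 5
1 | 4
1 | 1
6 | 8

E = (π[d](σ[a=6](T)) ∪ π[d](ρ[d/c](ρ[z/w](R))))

Per-node cardinality:
  T → 5
  σ[a=6](T) → 2
  π[d](σ[a=6](T)) → 2
  R → 4
  ρ[z/w](R) → 4
  ρ[d/c](ρ[z/w](R)) → 4
  π[d](ρ[d/c](ρ[z/w](R))) → 4
  (π[d](σ[a=6](T)) ∪ π[d](ρ[d/c](ρ[z/w](R)))) → 6

|E| = 6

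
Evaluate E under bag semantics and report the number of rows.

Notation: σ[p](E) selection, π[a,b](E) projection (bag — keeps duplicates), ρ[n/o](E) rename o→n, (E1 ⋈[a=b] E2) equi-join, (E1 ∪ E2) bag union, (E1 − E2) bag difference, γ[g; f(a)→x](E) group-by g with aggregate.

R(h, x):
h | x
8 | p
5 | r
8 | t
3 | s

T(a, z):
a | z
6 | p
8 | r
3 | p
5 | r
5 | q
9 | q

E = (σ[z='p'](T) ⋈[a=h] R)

Row counts bottom-up:
  T → 6
  σ[z='p'](T) → 2
  R → 4
  (σ[z='p'](T) ⋈[a=h] R) → 1

|E| = 1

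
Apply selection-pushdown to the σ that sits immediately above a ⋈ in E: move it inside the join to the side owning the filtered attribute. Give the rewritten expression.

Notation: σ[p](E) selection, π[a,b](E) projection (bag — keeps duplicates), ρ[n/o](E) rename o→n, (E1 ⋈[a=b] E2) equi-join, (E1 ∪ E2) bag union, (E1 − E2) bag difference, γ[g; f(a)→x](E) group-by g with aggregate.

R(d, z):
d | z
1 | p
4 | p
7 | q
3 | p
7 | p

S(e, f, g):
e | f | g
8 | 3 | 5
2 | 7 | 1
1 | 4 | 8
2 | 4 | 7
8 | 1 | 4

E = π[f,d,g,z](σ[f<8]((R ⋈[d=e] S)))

σ filters on f, owned by the right side.
E' = π[f,d,g,z]((R ⋈[d=e] σ[f<8](S)))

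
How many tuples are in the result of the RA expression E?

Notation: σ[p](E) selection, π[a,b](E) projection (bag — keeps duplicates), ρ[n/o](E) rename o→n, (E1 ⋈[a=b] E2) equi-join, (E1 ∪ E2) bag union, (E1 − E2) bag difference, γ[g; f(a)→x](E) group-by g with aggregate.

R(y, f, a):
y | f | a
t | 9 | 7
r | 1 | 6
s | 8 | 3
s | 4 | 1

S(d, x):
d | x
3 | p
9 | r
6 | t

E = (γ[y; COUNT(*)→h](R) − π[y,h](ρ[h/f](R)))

Per-node cardinality:
  R → 4
  γ[y; COUNT(*)→h](R) → 3
  R → 4
  ρ[h/f](R) → 4
  π[y,h](ρ[h/f](R)) → 4
  (γ[y; COUNT(*)→h](R) − π[y,h](ρ[h/f](R))) → 2

|E| = 2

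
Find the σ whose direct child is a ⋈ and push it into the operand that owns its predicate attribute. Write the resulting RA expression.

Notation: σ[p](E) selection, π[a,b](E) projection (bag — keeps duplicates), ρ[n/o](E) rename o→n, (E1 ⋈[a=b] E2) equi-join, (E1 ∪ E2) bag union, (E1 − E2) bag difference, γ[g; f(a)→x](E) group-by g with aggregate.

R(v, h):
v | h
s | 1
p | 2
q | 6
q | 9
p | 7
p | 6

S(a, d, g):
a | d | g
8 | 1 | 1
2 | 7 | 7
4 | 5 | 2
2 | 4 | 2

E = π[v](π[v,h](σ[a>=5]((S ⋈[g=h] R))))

σ filters on a, owned by the left side.
E' = π[v](π[v,h]((σ[a>=5](S) ⋈[g=h] R)))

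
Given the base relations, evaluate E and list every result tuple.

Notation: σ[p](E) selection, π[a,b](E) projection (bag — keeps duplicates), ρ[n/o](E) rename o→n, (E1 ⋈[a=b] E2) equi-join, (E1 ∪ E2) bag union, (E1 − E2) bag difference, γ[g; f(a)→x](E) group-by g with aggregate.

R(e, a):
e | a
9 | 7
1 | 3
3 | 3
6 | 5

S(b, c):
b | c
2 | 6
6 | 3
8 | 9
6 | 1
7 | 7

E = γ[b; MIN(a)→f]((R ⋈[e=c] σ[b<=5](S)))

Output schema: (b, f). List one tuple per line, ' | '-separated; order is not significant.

Subexpression sizes:
  R → 4
  S → 5
  σ[b<=5](S) → 1
  (R ⋈[e=c] σ[b<=5](S)) → 1
  γ[b; MIN(a)→f]((R ⋈[e=c] σ[b<=5](S))) → 1

== RESULT ==
b | f
2 | 5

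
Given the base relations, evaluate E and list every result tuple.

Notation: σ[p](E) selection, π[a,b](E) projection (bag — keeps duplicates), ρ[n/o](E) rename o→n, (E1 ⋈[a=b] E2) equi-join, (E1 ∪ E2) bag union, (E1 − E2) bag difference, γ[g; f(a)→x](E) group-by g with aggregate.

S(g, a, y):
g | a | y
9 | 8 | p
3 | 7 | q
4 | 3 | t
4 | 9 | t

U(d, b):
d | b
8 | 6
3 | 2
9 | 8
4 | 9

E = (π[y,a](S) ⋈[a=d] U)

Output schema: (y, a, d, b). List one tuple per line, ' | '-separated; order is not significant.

Row counts bottom-up:
  S → 4
  π[y,a](S) → 4
  U → 4
  (π[y,a](S) ⋈[a=d] U) → 3

== RESULT ==
y | a | d | b
p | 8 | 8 | 6
t | 3 | 3 | 2
t | 9 | 9 | 8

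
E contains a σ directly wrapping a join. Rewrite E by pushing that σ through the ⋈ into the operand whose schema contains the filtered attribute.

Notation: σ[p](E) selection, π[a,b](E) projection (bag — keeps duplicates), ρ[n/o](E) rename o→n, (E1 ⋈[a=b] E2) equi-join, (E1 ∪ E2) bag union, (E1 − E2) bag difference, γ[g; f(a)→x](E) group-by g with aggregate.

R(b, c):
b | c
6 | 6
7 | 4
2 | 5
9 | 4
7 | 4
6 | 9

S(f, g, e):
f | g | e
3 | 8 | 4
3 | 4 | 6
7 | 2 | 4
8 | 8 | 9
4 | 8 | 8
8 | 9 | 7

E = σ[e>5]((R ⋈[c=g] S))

σ filters on e, owned by the right side.
E' = (R ⋈[c=g] σ[e>5](S))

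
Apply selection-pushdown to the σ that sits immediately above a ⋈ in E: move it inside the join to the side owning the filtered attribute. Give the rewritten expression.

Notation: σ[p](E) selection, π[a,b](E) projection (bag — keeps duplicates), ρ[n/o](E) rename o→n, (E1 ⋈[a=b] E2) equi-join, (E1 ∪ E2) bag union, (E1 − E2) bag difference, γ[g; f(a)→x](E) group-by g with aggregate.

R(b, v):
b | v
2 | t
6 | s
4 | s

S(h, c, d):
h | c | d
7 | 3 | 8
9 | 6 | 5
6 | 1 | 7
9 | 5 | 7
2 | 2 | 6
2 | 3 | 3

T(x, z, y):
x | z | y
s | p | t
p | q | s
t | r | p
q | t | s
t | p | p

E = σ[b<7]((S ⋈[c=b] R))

σ filters on b, owned by the right side.
E' = (S ⋈[c=b] σ[b<7](R))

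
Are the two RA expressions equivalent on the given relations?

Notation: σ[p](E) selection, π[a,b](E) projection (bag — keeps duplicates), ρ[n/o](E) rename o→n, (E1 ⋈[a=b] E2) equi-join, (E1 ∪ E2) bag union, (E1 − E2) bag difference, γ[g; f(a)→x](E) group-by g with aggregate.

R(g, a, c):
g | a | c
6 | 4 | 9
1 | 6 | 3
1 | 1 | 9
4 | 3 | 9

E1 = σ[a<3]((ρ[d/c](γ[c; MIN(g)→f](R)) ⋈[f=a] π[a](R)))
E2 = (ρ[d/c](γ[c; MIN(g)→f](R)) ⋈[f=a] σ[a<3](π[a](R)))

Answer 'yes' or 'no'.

E1 subexpression sizes:
  R → 4
  γ[c; MIN(g)→f](R) → 2
  ρ[d/c](γ[c; MIN(g)→f](R)) → 2
  R → 4
  π[a](R) → 4
  (ρ[d/c](γ[c; MIN(g)→f](R)) ⋈[f=a] π[a](R)) → 2
  σ[a<3]((ρ[d/c](γ[c; MIN(g)→f](R)) ⋈[f=a] π[a](R))) → 2
E2 subexpression sizes:
  R → 4
  γ[c; MIN(g)→f](R) → 2
  ρ[d/c](γ[c; MIN(g)→f](R)) → 2
  R → 4
  π[a](R) → 4
  σ[a<3](π[a](R)) → 1
  (ρ[d/c](γ[c; MIN(g)→f](R)) ⋈[f=a] σ[a<3](π[a](R))) → 2

E1 and E2 produce the same multiset:
d | f | a
3 | 1 | 1
9 | 1 | 1

yes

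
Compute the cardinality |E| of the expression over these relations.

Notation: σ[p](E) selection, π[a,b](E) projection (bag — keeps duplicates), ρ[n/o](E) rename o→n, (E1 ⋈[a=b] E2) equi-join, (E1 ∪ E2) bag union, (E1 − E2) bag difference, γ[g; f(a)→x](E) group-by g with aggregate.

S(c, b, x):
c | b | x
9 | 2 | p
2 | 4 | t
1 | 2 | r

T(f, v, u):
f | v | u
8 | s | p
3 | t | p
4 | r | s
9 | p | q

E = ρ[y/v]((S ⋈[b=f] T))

Row counts bottom-up:
  S → 3
  T → 4
  (S ⋈[b=f] T) → 1
  ρ[y/v]((S ⋈[b=f] T)) → 1

|E| = 1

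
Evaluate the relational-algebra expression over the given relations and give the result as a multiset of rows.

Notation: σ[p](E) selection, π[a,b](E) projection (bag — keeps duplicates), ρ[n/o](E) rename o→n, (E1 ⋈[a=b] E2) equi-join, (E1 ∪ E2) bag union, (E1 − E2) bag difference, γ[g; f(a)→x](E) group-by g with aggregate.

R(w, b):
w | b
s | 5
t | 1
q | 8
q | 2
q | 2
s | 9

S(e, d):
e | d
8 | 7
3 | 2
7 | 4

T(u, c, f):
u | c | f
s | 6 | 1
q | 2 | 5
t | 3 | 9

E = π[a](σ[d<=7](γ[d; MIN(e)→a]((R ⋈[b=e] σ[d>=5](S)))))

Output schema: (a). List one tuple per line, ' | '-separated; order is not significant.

Subexpression sizes:
  R → 6
  S → 3
  σ[d>=5](S) → 1
  (R ⋈[b=e] σ[d>=5](S)) → 1
  γ[d; MIN(e)→a]((R ⋈[b=e] σ[d>=5](S))) → 1
  σ[d<=7](γ[d; MIN(e)→a]((R ⋈[b=e] σ[d>=5](S)))) → 1
  π[a](σ[d<=7](γ[d; MIN(e)→a]((R ⋈[b=e] σ[d>=5](S))))) → 1

== RESULT ==
a
8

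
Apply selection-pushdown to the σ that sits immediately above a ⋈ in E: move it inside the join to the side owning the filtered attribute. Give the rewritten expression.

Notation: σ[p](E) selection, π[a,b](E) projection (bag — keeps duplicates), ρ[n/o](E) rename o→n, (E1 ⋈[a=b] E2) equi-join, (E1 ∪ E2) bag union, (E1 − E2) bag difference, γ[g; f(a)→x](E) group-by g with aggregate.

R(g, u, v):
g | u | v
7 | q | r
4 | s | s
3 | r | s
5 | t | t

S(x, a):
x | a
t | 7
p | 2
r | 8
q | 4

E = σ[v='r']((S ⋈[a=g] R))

σ filters on v, owned by the right side.
E' = (S ⋈[a=g] σ[v='r'](R))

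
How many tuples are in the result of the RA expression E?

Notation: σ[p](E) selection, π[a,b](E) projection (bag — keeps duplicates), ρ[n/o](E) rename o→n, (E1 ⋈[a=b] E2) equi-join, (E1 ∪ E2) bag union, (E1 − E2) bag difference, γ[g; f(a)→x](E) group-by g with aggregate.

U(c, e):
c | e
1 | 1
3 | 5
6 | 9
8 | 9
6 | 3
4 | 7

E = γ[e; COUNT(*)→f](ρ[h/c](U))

Stepwise |·|:
  U → 6
  ρ[h/c](U) → 6
  γ[e; COUNT(*)→f](ρ[h/c](U)) → 5

|E| = 5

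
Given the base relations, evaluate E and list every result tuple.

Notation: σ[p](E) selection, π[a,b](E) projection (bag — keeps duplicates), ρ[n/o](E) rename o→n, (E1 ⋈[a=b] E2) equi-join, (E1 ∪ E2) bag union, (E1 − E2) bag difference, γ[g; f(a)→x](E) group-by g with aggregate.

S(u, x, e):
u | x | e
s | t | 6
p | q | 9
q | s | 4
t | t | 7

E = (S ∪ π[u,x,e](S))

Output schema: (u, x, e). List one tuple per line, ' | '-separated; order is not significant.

Row counts bottom-up:
  S → 4
  S → 4
  π[u,x,e](S) → 4
  (S ∪ π[u,x,e](S)) → 8

== RESULT ==
u | x | e
p | q | 9
p | q | 9
q | s | 4
q | s | 4
s | t | 6
s | t | 6
t | t | 7
t | t | 7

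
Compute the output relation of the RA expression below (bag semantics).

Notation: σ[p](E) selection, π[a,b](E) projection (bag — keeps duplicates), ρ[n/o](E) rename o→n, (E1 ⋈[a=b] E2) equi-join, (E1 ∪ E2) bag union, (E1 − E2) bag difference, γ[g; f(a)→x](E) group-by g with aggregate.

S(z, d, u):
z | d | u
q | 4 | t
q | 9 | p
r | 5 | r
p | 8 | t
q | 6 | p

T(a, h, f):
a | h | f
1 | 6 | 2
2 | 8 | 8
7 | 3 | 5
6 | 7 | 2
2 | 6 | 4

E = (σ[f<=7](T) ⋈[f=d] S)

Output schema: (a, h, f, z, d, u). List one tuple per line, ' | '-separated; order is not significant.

Subexpression sizes:
  T → 5
  σ[f<=7](T) → 4
  S → 5
  (σ[f<=7](T) ⋈[f=d] S) → 2

== RESULT ==
a | h | f | z | d | u
2 | 6 | 4 | q | 4 | t
7 | 3 | 5 | r | 5 | r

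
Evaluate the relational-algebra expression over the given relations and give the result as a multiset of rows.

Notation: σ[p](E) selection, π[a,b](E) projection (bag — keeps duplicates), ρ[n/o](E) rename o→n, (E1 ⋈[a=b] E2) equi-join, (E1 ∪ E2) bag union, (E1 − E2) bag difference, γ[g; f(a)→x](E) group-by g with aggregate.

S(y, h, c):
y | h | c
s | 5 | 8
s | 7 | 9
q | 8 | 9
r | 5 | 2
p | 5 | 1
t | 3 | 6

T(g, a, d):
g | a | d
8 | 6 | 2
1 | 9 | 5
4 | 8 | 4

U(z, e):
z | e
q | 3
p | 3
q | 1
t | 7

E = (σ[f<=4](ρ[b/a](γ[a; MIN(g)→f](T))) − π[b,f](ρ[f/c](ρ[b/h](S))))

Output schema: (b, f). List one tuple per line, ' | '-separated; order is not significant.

Subexpression sizes:
  T → 3
  γ[a; MIN(g)→f](T) → 3
  ρ[b/a](γ[a; MIN(g)→f](T)) → 3
  σ[f<=4](ρ[b/a](γ[a; MIN(g)→f](T))) → 2
  S → 6
  ρ[b/h](S) → 6
  ρ[f/c](ρ[b/h](S)) → 6
  π[b,f](ρ[f/c](ρ[b/h](S))) → 6
  (σ[f<=4](ρ[b/a](γ[a; MIN(g)→f](T))) − π[b,f](ρ[f/c](ρ[b/h](S)))) → 2

== RESULT ==
b | f
8 | 4
9 | 1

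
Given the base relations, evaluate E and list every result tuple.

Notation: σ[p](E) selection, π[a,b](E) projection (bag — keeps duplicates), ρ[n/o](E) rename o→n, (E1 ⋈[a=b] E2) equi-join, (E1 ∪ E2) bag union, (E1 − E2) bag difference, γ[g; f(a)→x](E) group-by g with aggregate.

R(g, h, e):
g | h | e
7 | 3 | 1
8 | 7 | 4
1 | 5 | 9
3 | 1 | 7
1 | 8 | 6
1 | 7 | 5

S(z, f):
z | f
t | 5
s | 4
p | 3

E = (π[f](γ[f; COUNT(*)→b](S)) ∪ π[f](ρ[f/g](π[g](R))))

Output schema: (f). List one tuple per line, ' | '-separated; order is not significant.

Stepwise |·|:
  S → 3
  γ[f; COUNT(*)→b](S) → 3
  π[f](γ[f; COUNT(*)→b](S)) → 3
  R → 6
  π[g](R) → 6
  ρ[f/g](π[g](R)) → 6
  π[f](ρ[f/g](π[g](R))) → 6
  (π[f](γ[f; COUNT(*)→b](S)) ∪ π[f](ρ[f/g](π[g](R)))) → 9

== RESULT ==
f
1
1
1
3
3
4
5
7
8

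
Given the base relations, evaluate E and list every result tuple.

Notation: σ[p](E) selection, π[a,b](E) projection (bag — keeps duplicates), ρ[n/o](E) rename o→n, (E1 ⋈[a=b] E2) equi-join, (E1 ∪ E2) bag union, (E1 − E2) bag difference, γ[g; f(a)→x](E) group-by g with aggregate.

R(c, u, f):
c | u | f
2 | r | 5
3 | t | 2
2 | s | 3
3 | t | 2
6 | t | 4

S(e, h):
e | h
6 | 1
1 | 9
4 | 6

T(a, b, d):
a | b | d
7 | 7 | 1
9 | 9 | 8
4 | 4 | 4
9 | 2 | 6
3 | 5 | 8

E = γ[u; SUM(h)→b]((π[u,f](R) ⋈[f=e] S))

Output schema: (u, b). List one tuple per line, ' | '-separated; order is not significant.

Subexpression sizes:
  R → 5
  π[u,f](R) → 5
  S → 3
  (π[u,f](R) ⋈[f=e] S) → 1
  γ[u; SUM(h)→b]((π[u,f](R) ⋈[f=e] S)) → 1

== RESULT ==
u | b
t | 6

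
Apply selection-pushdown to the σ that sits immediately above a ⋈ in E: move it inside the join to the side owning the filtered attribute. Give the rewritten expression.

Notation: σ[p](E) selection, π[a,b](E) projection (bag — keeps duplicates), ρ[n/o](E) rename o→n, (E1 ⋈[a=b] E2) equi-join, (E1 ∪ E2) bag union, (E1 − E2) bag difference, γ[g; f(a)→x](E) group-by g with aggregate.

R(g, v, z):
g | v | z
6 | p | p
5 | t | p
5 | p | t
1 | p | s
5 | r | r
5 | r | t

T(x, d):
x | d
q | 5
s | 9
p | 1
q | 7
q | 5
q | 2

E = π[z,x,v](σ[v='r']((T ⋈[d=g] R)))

σ filters on v, owned by the right side.
E' = π[z,x,v]((T ⋈[d=g] σ[v='r'](R)))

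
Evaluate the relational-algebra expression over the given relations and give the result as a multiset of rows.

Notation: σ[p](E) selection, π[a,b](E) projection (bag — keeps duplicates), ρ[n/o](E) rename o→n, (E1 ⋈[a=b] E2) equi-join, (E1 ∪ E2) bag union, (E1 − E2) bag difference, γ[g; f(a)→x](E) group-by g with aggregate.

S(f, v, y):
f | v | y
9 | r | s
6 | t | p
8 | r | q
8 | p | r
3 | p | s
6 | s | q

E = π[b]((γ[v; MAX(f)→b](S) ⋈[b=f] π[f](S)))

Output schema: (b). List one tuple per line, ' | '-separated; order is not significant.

Subexpression sizes:
  S → 6
  γ[v; MAX(f)→b](S) → 4
  S → 6
  π[f](S) → 6
  (γ[v; MAX(f)→b](S) ⋈[b=f] π[f](S)) → 7
  π[b]((γ[v; MAX(f)→b](S) ⋈[b=f] π[f](S))) → 7

== RESULT ==
b
6
6
6
6
8
8
9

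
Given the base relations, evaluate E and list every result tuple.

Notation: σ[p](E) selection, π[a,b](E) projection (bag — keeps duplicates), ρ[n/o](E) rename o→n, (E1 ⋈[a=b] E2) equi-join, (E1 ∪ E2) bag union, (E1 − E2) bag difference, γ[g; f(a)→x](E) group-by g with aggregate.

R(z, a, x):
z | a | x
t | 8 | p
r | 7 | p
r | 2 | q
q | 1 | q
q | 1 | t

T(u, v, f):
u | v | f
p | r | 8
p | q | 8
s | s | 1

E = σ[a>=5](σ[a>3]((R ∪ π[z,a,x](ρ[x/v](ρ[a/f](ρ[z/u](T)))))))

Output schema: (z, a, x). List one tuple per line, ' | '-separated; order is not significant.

Stepwise |·|:
  R → 5
  T → 3
  ρ[z/u](T) → 3
  ρ[a/f](ρ[z/u](T)) → 3
  ρ[x/v](ρ[a/f](ρ[z/u](T))) → 3
  π[z,a,x](ρ[x/v](ρ[a/f](ρ[z/u](T)))) → 3
  (R ∪ π[z,a,x](ρ[x/v](ρ[a/f](ρ[z/u](T))))) → 8
  σ[a>3]((R ∪ π[z,a,x](ρ[x/v](ρ[a/f](ρ[z/u](T)))))) → 4
  σ[a>=5](σ[a>3]((R ∪ π[z,a,x](ρ[x/v](ρ[a/f](ρ[z/u](T))))))) → 4

== RESULT ==
z | a | x
p | 8 | q
p | 8 | r
r | 7 | p
t | 8 | p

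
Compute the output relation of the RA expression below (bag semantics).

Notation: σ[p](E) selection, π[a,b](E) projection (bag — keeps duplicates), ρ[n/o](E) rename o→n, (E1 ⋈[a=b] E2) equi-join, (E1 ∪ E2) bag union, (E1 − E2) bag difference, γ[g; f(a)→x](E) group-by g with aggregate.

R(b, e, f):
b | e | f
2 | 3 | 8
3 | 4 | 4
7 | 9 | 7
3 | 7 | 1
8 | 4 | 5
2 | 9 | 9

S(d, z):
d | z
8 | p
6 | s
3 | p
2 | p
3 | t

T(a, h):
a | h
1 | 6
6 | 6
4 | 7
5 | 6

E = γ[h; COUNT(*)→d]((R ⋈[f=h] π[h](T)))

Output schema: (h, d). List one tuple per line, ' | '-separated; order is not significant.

Row counts bottom-up:
  R → 6
  T → 4
  π[h](T) → 4
  (R ⋈[f=h] π[h](T)) → 1
  γ[h; COUNT(*)→d]((R ⋈[f=h] π[h](T))) → 1

== RESULT ==
h | d
7 | 1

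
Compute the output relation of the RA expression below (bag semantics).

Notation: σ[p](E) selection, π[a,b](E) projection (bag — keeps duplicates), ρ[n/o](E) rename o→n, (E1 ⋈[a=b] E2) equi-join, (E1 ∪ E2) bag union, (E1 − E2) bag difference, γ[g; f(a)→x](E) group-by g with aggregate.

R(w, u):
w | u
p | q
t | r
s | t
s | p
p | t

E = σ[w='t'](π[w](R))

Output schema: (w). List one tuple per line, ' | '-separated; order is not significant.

Subexpression sizes:
  R → 5
  π[w](R) → 5
  σ[w='t'](π[w](R)) → 1

== RESULT ==
w
t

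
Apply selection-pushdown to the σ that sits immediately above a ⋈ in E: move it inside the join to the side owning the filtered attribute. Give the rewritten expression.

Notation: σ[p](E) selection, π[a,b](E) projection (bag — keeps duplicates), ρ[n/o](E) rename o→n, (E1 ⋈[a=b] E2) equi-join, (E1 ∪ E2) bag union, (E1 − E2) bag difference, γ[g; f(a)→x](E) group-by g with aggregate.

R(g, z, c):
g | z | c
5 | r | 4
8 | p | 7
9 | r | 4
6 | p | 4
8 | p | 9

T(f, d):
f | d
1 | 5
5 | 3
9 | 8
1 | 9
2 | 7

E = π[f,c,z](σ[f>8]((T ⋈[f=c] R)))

σ filters on f, owned by the left side.
E' = π[f,c,z]((σ[f>8](T) ⋈[f=c] R))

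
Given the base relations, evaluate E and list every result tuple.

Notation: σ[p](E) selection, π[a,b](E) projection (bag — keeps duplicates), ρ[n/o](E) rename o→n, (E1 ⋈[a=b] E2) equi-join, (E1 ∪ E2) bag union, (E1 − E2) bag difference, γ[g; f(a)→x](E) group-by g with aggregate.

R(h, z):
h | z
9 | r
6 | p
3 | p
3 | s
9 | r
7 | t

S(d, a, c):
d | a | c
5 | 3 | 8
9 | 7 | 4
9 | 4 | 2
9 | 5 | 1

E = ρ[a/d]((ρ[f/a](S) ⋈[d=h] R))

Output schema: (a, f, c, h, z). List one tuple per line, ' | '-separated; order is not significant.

Row counts bottom-up:
  S → 4
  ρ[f/a](S) → 4
  R → 6
  (ρ[f/a](S) ⋈[d=h] R) → 6
  ρ[a/d]((ρ[f/a](S) ⋈[d=h] R)) → 6

== RESULT ==
a | f | c | h | z
9 | 4 | 2 | 9 | r
9 | 4 | 2 | 9 | r
9 | 5 | 1 | 9 | r
9 | 5 | 1 | 9 | r
9 | 7 | 4 | 9 | r
9 | 7 | 4 | 9 | r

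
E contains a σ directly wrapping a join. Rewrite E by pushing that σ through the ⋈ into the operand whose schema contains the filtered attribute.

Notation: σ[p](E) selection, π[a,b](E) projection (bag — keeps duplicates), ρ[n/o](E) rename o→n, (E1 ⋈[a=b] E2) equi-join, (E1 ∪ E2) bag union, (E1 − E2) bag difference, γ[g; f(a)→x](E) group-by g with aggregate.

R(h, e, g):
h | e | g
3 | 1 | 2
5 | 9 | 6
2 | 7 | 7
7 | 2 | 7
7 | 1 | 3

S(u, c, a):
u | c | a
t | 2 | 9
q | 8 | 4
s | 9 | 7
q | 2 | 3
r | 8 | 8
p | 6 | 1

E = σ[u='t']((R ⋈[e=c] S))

σ filters on u, owned by the right side.
E' = (R ⋈[e=c] σ[u='t'](S))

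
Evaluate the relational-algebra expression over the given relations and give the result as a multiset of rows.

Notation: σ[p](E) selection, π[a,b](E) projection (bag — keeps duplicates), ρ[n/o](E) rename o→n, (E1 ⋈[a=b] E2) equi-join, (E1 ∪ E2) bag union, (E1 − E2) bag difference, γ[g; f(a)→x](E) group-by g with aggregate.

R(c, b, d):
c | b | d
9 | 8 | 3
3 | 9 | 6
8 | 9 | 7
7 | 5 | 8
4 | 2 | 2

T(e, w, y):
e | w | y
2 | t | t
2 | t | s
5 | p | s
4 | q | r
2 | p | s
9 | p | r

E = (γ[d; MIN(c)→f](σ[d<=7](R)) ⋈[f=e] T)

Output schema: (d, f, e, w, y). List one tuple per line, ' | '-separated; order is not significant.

Row counts bottom-up:
  R → 5
  σ[d<=7](R) → 4
  γ[d; MIN(c)→f](σ[d<=7](R)) → 4
  T → 6
  (γ[d; MIN(c)→f](σ[d<=7](R)) ⋈[f=e] T) → 2

== RESULT ==
d | f | e | w | y
2 | 4 | 4 | q | r
3 | 9 | 9 | p | r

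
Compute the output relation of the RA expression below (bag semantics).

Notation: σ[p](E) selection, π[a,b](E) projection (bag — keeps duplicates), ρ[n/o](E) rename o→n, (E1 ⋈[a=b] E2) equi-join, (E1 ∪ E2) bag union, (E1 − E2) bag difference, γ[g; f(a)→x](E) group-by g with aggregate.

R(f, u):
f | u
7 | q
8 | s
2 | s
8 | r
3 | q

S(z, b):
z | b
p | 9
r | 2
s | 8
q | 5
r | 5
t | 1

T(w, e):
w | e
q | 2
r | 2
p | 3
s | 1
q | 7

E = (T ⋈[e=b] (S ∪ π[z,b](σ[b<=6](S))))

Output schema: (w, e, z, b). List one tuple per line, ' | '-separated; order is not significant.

Per-node cardinality:
  T → 5
  S → 6
  S → 6
  σ[b<=6](S) → 4
  π[z,b](σ[b<=6](S)) → 4
  (S ∪ π[z,b](σ[b<=6](S))) → 10
  (T ⋈[e=b] (S ∪ π[z,b](σ[b<=6](S)))) → 6

== RESULT ==
w | e | z | b
q | 2 | r | 2
q | 2 | r | 2
r | 2 | r | 2
r | 2 | r | 2
s | 1 | t | 1
s | 1 | t | 1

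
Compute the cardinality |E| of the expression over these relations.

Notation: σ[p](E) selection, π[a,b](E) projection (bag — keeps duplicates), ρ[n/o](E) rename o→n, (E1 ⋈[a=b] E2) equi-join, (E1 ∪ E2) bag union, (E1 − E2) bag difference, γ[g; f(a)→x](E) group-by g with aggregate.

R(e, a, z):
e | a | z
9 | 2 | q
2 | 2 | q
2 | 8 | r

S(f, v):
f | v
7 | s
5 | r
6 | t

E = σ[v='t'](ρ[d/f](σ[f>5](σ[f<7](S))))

Stepwise |·|:
  S → 3
  σ[f<7](S) → 2
  σ[f>5](σ[f<7](S)) → 1
  ρ[d/f](σ[f>5](σ[f<7](S))) → 1
  σ[v='t'](ρ[d/f](σ[f>5](σ[f<7](S)))) → 1

|E| = 1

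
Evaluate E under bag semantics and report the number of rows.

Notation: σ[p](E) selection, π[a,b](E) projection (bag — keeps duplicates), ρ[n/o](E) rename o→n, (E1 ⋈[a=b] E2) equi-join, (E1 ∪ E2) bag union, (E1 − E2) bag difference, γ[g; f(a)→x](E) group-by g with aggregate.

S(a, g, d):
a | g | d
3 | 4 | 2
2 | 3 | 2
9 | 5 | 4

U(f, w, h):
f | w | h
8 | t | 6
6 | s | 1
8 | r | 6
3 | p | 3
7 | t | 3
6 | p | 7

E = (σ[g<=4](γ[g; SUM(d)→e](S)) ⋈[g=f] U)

Per-node cardinality:
  S → 3
  γ[g; SUM(d)→e](S) → 3
  σ[g<=4](γ[g; SUM(d)→e](S)) → 2
  U → 6
  (σ[g<=4](γ[g; SUM(d)→e](S)) ⋈[g=f] U) → 1

|E| = 1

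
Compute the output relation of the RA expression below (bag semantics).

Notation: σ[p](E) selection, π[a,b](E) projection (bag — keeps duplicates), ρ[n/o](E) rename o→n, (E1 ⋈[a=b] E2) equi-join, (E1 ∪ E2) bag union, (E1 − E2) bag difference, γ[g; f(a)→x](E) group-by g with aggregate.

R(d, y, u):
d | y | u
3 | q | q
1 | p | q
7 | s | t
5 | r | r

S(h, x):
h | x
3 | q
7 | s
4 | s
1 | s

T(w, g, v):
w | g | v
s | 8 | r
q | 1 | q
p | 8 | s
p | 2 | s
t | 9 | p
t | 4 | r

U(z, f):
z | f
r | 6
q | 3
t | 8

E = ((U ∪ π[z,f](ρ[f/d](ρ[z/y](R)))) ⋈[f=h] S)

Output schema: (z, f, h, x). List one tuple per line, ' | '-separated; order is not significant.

Row counts bottom-up:
  U → 3
  R → 4
  ρ[z/y](R) → 4
  ρ[f/d](ρ[z/y](R)) → 4
  π[z,f](ρ[f/d](ρ[z/y](R))) → 4
  (U ∪ π[z,f](ρ[f/d](ρ[z/y](R)))) → 7
  S → 4
  ((U ∪ π[z,f](ρ[f/d](ρ[z/y](R)))) ⋈[f=h] S) → 4

== RESULT ==
z | f | h | x
p | 1 | 1 | s
q | 3 | 3 | q
q | 3 | 3 | q
s | 7 | 7 | s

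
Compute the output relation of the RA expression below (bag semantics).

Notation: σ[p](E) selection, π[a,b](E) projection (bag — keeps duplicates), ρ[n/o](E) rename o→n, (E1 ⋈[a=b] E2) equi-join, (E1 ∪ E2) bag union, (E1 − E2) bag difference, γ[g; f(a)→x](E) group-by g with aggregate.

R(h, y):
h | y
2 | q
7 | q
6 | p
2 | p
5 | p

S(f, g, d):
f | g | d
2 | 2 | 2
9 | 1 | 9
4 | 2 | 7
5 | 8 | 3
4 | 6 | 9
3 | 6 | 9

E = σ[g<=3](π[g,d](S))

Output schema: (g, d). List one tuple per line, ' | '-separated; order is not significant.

Subexpression sizes:
  S → 6
  π[g,d](S) → 6
  σ[g<=3](π[g,d](S)) → 3

== RESULT ==
g | d
1 | 9
2 | 2
2 | 7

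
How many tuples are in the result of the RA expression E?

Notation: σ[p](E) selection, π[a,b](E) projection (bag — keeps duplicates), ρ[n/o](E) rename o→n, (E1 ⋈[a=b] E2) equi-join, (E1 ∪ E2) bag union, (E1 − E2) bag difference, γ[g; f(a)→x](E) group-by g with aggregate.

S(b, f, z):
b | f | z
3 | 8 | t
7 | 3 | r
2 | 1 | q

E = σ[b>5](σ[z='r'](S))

Row counts bottom-up:
  S → 3
  σ[z='r'](S) → 1
  σ[b>5](σ[z='r'](S)) → 1

|E| = 1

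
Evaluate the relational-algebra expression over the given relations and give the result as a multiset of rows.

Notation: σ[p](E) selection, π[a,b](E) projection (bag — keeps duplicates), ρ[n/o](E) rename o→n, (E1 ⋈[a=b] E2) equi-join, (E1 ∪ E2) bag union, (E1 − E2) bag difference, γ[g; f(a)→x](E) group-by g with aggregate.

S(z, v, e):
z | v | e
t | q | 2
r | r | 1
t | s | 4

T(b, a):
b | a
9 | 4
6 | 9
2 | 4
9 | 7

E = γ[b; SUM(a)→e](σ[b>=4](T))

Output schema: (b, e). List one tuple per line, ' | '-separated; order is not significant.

Subexpression sizes:
  T → 4
  σ[b>=4](T) → 3
  γ[b; SUM(a)→e](σ[b>=4](T)) → 2

== RESULT ==
b | e
6 | 9
9 | 11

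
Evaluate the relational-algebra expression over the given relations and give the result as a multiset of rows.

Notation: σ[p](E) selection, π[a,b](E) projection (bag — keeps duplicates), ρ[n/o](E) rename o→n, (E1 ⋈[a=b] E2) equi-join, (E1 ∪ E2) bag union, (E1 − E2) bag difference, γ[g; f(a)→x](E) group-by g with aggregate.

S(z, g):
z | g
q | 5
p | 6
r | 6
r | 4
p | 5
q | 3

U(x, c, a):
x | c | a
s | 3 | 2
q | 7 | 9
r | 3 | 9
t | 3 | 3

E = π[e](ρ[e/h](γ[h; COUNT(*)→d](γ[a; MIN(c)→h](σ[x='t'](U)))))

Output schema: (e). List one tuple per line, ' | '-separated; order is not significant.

Subexpression sizes:
  U → 4
  σ[x='t'](U) → 1
  γ[a; MIN(c)→h](σ[x='t'](U)) → 1
  γ[h; COUNT(*)→d](γ[a; MIN(c)→h](σ[x='t'](U))) → 1
  ρ[e/h](γ[h; COUNT(*)→d](γ[a; MIN(c)→h](σ[x='t'](U)))) → 1
  π[e](ρ[e/h](γ[h; COUNT(*)→d](γ[a; MIN(c)→h](σ[x='t'](U))))) → 1

== RESULT ==
e
3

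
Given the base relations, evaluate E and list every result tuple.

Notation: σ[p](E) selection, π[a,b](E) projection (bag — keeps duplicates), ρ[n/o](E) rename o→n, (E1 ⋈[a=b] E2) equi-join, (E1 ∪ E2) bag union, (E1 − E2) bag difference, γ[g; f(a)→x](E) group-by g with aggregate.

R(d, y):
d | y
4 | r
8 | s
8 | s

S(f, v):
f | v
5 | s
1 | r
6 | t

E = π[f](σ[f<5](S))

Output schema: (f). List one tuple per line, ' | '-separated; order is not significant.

Subexpression sizes:
  S → 3
  σ[f<5](S) → 1
  π[f](σ[f<5](S)) → 1

== RESULT ==
f
1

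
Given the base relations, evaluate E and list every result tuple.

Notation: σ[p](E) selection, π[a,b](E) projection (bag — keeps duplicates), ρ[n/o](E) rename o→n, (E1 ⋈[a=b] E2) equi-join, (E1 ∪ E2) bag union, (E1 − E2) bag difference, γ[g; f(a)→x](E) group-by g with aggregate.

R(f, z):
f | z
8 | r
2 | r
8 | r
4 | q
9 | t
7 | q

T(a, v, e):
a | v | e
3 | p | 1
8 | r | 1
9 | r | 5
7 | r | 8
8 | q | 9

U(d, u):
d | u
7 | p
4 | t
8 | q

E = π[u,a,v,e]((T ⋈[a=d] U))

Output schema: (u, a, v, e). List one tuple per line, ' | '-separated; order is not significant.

Subexpression sizes:
  T → 5
  U → 3
  (T ⋈[a=d] U) → 3
  π[u,a,v,e]((T ⋈[a=d] U)) → 3

== RESULT ==
u | a | v | e
p | 7 | r | 8
q | 8 | q | 9
q | 8 | r | 1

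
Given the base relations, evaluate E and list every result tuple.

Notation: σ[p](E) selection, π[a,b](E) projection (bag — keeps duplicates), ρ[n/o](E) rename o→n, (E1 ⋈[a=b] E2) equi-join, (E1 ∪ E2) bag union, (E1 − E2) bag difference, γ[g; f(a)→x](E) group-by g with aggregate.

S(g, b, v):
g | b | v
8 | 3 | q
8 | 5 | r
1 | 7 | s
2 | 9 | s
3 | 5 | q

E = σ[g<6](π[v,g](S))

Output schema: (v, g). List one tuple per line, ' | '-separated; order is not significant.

Row counts bottom-up:
  S → 5
  π[v,g](S) → 5
  σ[g<6](π[v,g](S)) → 3

== RESULT ==
v | g
q | 3
s | 1
s | 2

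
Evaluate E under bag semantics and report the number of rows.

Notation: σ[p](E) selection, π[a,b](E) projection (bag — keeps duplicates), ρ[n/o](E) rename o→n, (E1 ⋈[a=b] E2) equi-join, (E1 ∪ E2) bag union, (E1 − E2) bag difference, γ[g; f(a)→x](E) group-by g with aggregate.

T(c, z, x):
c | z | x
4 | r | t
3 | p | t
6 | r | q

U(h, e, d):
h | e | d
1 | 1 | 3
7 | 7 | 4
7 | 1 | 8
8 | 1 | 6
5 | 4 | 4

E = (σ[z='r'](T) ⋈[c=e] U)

Row counts bottom-up:
  T → 3
  σ[z='r'](T) → 2
  U → 5
  (σ[z='r'](T) ⋈[c=e] U) → 1

|E| = 1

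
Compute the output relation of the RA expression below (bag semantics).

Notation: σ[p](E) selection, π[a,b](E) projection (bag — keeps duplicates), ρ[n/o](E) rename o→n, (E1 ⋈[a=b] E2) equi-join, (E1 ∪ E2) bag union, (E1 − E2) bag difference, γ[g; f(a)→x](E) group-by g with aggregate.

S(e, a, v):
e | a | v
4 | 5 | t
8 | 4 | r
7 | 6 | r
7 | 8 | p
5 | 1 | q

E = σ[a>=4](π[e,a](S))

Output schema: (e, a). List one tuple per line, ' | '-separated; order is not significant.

Subexpression sizes:
  S → 5
  π[e,a](S) → 5
  σ[a>=4](π[e,a](S)) → 4

== RESULT ==
e | a
4 | 5
7 | 6
7 | 8
8 | 4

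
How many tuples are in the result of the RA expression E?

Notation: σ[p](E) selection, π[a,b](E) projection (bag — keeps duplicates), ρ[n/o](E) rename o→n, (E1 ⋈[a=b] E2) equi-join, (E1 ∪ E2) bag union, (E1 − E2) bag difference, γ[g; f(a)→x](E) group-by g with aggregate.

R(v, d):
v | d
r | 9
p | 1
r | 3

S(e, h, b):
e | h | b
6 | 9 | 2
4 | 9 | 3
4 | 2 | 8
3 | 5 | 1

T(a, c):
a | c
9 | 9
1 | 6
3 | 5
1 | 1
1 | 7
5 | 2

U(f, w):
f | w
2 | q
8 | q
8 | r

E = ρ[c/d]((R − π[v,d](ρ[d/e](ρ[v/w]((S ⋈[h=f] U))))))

Subexpression sizes:
  R → 3
  S → 4
  U → 3
  (S ⋈[h=f] U) → 1
  ρ[v/w]((S ⋈[h=f] U)) → 1
  ρ[d/e](ρ[v/w]((S ⋈[h=f] U))) → 1
  π[v,d](ρ[d/e](ρ[v/w]((S ⋈[h=f] U)))) → 1
  (R − π[v,d](ρ[d/e](ρ[v/w]((S ⋈[h=f] U))))) → 3
  ρ[c/d]((R − π[v,d](ρ[d/e](ρ[v/w]((S ⋈[h=f] U)))))) → 3

|E| = 3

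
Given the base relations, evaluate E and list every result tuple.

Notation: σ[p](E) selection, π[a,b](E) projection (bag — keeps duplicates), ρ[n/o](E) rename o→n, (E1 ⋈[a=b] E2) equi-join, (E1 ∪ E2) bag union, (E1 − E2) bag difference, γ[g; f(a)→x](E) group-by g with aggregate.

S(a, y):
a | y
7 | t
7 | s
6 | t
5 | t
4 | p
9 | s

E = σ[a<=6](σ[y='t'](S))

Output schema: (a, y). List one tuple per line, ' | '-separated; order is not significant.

Subexpression sizes:
  S → 6
  σ[y='t'](S) → 3
  σ[a<=6](σ[y='t'](S)) → 2

== RESULT ==
a | y
5 | t
6 | t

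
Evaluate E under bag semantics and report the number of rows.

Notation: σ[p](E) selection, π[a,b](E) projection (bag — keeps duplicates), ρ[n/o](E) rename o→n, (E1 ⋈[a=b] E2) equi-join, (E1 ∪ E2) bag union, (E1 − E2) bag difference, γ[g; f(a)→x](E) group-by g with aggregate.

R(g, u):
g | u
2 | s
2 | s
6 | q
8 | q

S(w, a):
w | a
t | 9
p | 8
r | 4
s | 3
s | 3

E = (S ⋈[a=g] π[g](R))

Subexpression sizes:
  S → 5
  R → 4
  π[g](R) → 4
  (S ⋈[a=g] π[g](R)) → 1

|E| = 1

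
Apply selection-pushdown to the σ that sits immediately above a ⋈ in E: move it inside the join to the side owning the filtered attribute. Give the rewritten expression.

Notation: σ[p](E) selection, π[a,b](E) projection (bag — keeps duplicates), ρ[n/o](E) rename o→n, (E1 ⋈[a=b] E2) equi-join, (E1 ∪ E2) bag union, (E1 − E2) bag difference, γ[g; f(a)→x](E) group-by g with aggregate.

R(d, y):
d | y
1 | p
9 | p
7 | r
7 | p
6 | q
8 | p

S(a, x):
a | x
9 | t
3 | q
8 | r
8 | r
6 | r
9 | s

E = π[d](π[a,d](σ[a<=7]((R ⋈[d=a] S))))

σ filters on a, owned by the right side.
E' = π[d](π[a,d]((R ⋈[d=a] σ[a<=7](S))))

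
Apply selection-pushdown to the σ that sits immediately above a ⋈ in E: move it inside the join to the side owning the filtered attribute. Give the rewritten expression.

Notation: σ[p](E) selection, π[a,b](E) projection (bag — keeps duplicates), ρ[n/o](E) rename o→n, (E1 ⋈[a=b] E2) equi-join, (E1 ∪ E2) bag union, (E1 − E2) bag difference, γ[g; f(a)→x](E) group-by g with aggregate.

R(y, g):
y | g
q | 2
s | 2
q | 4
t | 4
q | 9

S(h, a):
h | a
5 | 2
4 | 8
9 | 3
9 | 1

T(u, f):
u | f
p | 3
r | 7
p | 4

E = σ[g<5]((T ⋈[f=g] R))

σ filters on g, owned by the right side.
E' = (T ⋈[f=g] σ[g<5](R))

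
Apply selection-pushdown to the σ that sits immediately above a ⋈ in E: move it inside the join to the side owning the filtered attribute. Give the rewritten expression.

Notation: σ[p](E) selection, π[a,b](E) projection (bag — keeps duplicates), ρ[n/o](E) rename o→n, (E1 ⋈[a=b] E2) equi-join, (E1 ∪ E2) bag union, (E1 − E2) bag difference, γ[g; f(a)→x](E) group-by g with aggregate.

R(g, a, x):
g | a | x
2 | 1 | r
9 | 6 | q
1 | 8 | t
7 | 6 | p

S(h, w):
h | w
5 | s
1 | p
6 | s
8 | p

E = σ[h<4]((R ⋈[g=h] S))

σ filters on h, owned by the right side.
E' = (R ⋈[g=h] σ[h<4](S))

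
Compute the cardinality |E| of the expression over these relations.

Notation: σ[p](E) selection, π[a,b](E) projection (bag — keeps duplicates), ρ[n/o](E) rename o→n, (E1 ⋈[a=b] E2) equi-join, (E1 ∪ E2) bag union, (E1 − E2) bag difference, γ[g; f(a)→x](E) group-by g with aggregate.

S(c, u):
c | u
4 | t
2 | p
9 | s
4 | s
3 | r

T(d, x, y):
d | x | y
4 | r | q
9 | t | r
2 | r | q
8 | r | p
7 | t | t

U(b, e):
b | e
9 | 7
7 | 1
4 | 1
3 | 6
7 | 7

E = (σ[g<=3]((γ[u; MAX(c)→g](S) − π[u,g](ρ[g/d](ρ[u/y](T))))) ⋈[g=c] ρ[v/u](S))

Per-node cardinality:
  S → 5
  γ[u; MAX(c)→g](S) → 4
  T → 5
  ρ[u/y](T) → 5
  ρ[g/d](ρ[u/y](T)) → 5
  π[u,g](ρ[g/d](ρ[u/y](T))) → 5
  (γ[u; MAX(c)→g](S) − π[u,g](ρ[g/d](ρ[u/y](T)))) → 4
  σ[g<=3]((γ[u; MAX(c)→g](S) − π[u,g](ρ[g/d](ρ[u/y](T))))) → 2
  S → 5
  ρ[v/u](S) → 5
  (σ[g<=3]((γ[u; MAX(c)→g](S) − π[u,g](ρ[g/d](ρ[u/y](T))))) ⋈[g=c] ρ[v/u](S)) → 2

|E| = 2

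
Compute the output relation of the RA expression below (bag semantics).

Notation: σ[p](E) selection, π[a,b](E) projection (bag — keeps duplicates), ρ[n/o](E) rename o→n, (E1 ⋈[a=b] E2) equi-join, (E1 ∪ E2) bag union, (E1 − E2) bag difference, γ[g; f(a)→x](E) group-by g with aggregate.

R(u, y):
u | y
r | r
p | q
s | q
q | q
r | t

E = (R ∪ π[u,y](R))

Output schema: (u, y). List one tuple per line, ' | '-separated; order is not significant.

Subexpression sizes:
  R → 5
  R → 5
  π[u,y](R) → 5
  (R ∪ π[u,y](R)) → 10

== RESULT ==
u | y
p | q
p | q
q | q
q | q
r | r
r | r
r | t
r | t
s | q
s | q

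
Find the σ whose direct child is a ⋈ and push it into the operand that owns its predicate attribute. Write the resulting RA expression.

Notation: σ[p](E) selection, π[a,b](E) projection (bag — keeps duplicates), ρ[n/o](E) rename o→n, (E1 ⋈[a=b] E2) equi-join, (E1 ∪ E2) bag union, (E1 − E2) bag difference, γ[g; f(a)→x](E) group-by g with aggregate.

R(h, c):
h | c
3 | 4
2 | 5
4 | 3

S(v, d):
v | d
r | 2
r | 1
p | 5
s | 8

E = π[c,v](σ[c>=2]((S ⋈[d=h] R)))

σ filters on c, owned by the right side.
E' = π[c,v]((S ⋈[d=h] σ[c>=2](R)))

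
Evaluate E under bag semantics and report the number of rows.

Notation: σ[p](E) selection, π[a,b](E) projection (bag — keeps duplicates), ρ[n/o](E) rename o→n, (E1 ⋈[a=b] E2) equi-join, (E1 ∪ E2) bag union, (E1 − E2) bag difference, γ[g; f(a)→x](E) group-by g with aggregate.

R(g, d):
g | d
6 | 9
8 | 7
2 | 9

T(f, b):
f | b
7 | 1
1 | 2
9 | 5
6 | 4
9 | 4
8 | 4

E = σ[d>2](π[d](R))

Subexpression sizes:
  R → 3
  π[d](R) → 3
  σ[d>2](π[d](R)) → 3

|E| = 3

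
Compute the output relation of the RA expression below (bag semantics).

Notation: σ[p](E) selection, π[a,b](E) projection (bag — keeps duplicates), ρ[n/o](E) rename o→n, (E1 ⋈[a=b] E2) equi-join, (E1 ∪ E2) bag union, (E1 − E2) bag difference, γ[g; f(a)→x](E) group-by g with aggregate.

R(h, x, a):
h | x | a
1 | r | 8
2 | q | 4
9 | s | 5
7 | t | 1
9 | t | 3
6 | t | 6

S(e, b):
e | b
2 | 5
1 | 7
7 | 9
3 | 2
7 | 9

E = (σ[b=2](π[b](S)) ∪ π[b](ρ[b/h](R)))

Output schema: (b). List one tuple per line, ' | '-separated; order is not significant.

Row counts bottom-up:
  S → 5
  π[b](S) → 5
  σ[b=2](π[b](S)) → 1
  R → 6
  ρ[b/h](R) → 6
  π[b](ρ[b/h](R)) → 6
  (σ[b=2](π[b](S)) ∪ π[b](ρ[b/h](R))) → 7

== RESULT ==
b
1
2
2
6
7
9
9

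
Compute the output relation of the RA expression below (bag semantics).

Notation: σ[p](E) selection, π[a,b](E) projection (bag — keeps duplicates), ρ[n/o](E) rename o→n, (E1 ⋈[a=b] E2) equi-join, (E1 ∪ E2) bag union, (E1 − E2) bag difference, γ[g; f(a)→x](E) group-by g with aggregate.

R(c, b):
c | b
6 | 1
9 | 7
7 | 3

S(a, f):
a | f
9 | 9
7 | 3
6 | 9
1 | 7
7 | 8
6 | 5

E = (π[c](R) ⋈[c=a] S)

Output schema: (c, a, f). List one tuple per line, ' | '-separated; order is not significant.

Subexpression sizes:
  R → 3
  π[c](R) → 3
  S → 6
  (π[c](R) ⋈[c=a] S) → 5

== RESULT ==
c | a | f
6 | 6 | 5
6 | 6 | 9
7 | 7 | 3
7 | 7 | 8
9 | 9 | 9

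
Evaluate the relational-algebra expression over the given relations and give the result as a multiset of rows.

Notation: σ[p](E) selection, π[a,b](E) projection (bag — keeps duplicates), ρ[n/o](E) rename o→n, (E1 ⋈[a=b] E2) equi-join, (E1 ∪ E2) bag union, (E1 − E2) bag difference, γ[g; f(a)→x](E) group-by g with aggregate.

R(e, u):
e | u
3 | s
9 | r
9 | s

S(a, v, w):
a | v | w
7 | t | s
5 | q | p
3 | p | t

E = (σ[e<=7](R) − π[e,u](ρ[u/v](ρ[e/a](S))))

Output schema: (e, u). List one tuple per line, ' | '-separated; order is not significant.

Per-node cardinality:
  R → 3
  σ[e<=7](R) → 1
  S → 3
  ρ[e/a](S) → 3
  ρ[u/v](ρ[e/a](S)) → 3
  π[e,u](ρ[u/v](ρ[e/a](S))) → 3
  (σ[e<=7](R) − π[e,u](ρ[u/v](ρ[e/a](S)))) → 1

== RESULT ==
e | u
3 | s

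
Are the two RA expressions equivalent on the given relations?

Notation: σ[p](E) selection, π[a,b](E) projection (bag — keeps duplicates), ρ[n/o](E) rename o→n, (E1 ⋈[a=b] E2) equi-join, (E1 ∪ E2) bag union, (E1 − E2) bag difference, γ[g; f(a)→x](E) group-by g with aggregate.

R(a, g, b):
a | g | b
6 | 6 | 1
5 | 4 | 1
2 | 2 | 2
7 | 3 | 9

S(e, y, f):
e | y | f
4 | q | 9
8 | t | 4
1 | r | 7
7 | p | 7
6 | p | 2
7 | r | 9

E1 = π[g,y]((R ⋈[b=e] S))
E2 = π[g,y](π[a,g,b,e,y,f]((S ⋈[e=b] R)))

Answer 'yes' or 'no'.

E1 per-node cardinality:
  R → 4
  S → 6
  (R ⋈[b=e] S) → 2
  π[g,y]((R ⋈[b=e] S)) → 2
E2 per-node cardinality:
  S → 6
  R → 4
  (S ⋈[e=b] R) → 2
  π[a,g,b,e,y,f]((S ⋈[e=b] R)) → 2
  π[g,y](π[a,g,b,e,y,f]((S ⋈[e=b] R))) → 2

E1 and E2 produce the same multiset:
g | y
4 | r
6 | r

yes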